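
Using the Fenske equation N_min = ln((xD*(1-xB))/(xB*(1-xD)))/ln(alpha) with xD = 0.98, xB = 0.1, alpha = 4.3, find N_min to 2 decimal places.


N_min = ln((xD*(1-xB))/(xB*(1-xD))) / ln(alpha)
Numerator inside ln: 0.882 / 0.002 = 441.0
ln(441.0) = 6.089045
ln(alpha) = ln(4.3) = 1.458615
N_min = 6.089045 / 1.458615 = 4.17


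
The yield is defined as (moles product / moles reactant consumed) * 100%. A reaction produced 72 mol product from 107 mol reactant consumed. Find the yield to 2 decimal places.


Yield = (moles product / moles consumed) * 100%
Yield = (72 / 107) * 100
Yield = 0.6729 * 100
Yield = 67.29%


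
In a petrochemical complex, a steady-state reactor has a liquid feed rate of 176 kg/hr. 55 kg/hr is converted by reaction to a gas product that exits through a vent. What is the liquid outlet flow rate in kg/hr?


Steady-state mass balance on the main outlet: F_out = F_in - F_removed
F_out = 176 - 55
F_out = 121 kg/hr


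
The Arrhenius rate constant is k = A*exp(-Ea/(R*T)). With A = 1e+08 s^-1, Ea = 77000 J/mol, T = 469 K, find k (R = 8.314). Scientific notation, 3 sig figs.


k = A * exp(-Ea/(R*T))
k = 1e+08 * exp(-77000 / (8.314 * 469))
k = 1e+08 * exp(-19.747306)
k = 2.65e-01


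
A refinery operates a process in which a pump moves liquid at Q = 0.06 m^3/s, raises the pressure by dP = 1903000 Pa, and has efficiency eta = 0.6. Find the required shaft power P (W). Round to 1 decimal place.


P = Q * dP / eta
P = 0.06 * 1903000 / 0.6
P = 114180.0 / 0.6
P = 190300.0 W


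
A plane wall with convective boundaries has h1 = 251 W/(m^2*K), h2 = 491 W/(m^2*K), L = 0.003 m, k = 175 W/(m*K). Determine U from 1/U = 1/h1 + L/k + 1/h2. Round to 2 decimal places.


1/U = 1/h1 + L/k + 1/h2
1/U = 1/251 + 0.003/175 + 1/491
1/U = 0.0039840637 + 1.71429e-05 + 0.0020366599
1/U = 0.0060378665
U = 165.62 W/(m^2*K)


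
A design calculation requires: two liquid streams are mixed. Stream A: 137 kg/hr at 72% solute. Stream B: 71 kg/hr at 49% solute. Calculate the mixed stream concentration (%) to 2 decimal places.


Mass balance on solute: F1*x1 + F2*x2 = F3*x3
F3 = F1 + F2 = 137 + 71 = 208 kg/hr
x3 = (F1*x1 + F2*x2)/F3
x3 = (137*0.72 + 71*0.49) / 208
x3 = 64.15%


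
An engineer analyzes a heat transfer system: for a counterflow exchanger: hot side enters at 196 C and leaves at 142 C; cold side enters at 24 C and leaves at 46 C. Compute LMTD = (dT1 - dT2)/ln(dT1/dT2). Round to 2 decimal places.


dT1 = Th_in - Tc_out = 196 - 46 = 150
dT2 = Th_out - Tc_in = 142 - 24 = 118
LMTD = (dT1 - dT2) / ln(dT1/dT2)
LMTD = (150 - 118) / ln(150/118)
LMTD = 133.36 K


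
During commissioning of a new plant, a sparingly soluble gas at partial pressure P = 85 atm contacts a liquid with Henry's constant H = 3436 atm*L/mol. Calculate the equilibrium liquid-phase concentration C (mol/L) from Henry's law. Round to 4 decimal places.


C = P / H
C = 85 / 3436
C = 0.0247 mol/L


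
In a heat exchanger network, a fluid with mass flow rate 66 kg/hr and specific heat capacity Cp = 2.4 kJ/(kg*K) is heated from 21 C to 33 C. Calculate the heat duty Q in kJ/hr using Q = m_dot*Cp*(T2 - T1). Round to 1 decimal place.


Q = m_dot * Cp * (T2 - T1)
Q = 66 * 2.4 * (33 - 21)
Q = 66 * 2.4 * 12
Q = 1900.8 kJ/hr


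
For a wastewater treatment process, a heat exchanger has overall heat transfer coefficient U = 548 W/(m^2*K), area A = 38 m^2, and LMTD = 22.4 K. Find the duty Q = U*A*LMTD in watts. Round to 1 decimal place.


Q = U * A * LMTD
Q = 548 * 38 * 22.4
Q = 466457.6 W


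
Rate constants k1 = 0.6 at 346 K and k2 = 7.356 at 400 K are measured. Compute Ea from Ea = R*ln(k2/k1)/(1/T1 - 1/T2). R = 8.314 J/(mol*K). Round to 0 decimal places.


Ea = R * ln(k2/k1) / (1/T1 - 1/T2)
ln(k2/k1) = ln(7.356/0.6) = 2.5063419
1/T1 - 1/T2 = 1/346 - 1/400 = 0.00039017341
Ea = 8.314 * 2.5063419 / 0.00039017341
Ea = 53406 J/mol


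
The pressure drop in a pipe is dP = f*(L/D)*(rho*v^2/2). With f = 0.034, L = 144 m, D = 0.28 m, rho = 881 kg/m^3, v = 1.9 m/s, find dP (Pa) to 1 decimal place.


dP = f * (L/D) * (rho*v^2/2)
dP = 0.034 * (144/0.28) * (881*1.9^2/2)
L/D = 514.28571429
rho*v^2/2 = 881*3.61/2 = 1590.205
dP = 0.034 * 514.28571429 * 1590.205
dP = 27805.9 Pa


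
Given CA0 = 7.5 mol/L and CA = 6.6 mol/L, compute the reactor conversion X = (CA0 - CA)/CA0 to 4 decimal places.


X = (CA0 - CA) / CA0
X = (7.5 - 6.6) / 7.5
X = 0.9 / 7.5
X = 0.1200


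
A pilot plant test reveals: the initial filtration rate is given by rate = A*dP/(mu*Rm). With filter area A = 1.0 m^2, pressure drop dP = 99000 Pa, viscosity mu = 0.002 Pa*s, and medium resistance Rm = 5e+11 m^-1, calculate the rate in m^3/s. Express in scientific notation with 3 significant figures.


rate = A * dP / (mu * Rm)
rate = 1.0 * 99000 / (0.002 * 5e+11)
rate = 99000.0 / 1.000e+09
rate = 9.90e-05 m^3/s


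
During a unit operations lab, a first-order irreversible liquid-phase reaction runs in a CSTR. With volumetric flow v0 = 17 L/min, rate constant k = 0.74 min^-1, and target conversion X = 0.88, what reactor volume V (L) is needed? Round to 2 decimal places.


V = v0 * X / (k * (1 - X))
V = 17 * 0.88 / (0.74 * (1 - 0.88))
V = 14.96 / (0.74 * 0.12)
V = 14.96 / 0.0888
V = 168.47 L


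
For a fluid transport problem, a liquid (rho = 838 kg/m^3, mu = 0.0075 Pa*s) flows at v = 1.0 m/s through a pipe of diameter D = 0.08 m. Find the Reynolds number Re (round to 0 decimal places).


Re = rho * v * D / mu
Re = 838 * 1.0 * 0.08 / 0.0075
Re = 67.04 / 0.0075
Re = 8939


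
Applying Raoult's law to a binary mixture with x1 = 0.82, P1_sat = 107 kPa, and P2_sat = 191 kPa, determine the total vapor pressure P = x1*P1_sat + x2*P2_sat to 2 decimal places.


P = x1*P1_sat + x2*P2_sat
x2 = 1 - x1 = 1 - 0.82 = 0.18
P = 0.82*107 + 0.18*191
P = 87.74 + 34.38
P = 122.12 kPa


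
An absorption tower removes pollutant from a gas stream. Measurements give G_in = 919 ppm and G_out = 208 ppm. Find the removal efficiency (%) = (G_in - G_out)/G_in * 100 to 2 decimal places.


Efficiency = (G_in - G_out) / G_in * 100%
Efficiency = (919 - 208) / 919 * 100
Efficiency = 711 / 919 * 100
Efficiency = 77.37%


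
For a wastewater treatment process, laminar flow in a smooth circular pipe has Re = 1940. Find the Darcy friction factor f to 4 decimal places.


f = 64 / Re
f = 64 / 1940
f = 0.0330


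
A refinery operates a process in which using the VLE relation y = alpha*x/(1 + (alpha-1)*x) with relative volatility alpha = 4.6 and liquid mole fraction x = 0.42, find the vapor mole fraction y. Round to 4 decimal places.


y = alpha*x / (1 + (alpha-1)*x)
y = 4.6*0.42 / (1 + (4.6-1)*0.42)
y = 1.932 / (1 + 1.512)
y = 1.932 / 2.512
y = 0.7691


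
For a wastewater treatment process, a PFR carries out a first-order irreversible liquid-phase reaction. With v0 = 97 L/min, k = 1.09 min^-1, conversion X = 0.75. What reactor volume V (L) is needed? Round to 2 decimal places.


V = (v0/k) * ln(1/(1-X))
V = (97/1.09) * ln(1/(1-0.75))
V = 88.990826 * ln(4.0)
V = 88.990826 * 1.386294
V = 123.37 L


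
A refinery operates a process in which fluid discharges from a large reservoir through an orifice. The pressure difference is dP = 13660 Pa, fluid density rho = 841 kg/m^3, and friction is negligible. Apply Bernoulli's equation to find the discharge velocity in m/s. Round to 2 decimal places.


v = sqrt(2*dP/rho)
v = sqrt(2*13660/841)
v = sqrt(32.485137)
v = 5.70 m/s


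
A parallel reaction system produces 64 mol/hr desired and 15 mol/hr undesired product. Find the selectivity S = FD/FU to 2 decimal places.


S = desired product rate / undesired product rate
S = 64 / 15
S = 4.27


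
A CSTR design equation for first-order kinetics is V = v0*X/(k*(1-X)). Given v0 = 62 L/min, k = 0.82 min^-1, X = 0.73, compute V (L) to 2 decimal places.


V = v0 * X / (k * (1 - X))
V = 62 * 0.73 / (0.82 * (1 - 0.73))
V = 45.26 / (0.82 * 0.27)
V = 45.26 / 0.2214
V = 204.43 L


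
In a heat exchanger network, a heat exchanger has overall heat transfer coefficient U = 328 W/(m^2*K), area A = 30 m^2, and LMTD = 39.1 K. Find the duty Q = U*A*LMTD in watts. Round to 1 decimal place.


Q = U * A * LMTD
Q = 328 * 30 * 39.1
Q = 384744.0 W


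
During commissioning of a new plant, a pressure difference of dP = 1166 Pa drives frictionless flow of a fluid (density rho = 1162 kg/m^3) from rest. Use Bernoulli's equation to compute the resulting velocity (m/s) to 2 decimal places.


v = sqrt(2*dP/rho)
v = sqrt(2*1166/1162)
v = sqrt(2.006885)
v = 1.42 m/s


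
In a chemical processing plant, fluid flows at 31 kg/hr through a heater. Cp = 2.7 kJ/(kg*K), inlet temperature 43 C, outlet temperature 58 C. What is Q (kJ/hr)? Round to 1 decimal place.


Q = m_dot * Cp * (T2 - T1)
Q = 31 * 2.7 * (58 - 43)
Q = 31 * 2.7 * 15
Q = 1255.5 kJ/hr


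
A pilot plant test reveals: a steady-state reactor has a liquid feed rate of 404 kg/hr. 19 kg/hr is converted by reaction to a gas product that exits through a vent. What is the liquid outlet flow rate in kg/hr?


Steady-state mass balance on the main outlet: F_out = F_in - F_removed
F_out = 404 - 19
F_out = 385 kg/hr


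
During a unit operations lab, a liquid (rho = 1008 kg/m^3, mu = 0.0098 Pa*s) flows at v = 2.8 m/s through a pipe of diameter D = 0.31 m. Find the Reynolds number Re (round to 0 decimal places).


Re = rho * v * D / mu
Re = 1008 * 2.8 * 0.31 / 0.0098
Re = 874.944 / 0.0098
Re = 89280


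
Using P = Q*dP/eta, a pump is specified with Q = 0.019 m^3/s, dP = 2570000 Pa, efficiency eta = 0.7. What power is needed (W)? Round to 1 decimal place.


P = Q * dP / eta
P = 0.019 * 2570000 / 0.7
P = 48830.0 / 0.7
P = 69757.1 W


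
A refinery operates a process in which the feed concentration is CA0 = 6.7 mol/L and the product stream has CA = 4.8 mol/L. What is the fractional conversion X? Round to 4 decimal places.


X = (CA0 - CA) / CA0
X = (6.7 - 4.8) / 6.7
X = 1.9 / 6.7
X = 0.2836


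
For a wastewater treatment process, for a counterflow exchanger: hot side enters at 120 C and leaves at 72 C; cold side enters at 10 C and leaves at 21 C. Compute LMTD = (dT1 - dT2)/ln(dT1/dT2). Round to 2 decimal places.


dT1 = Th_in - Tc_out = 120 - 21 = 99
dT2 = Th_out - Tc_in = 72 - 10 = 62
LMTD = (dT1 - dT2) / ln(dT1/dT2)
LMTD = (99 - 62) / ln(99/62)
LMTD = 79.06 K


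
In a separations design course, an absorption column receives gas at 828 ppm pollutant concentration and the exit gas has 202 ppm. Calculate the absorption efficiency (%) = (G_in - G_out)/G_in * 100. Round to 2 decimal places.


Efficiency = (G_in - G_out) / G_in * 100%
Efficiency = (828 - 202) / 828 * 100
Efficiency = 626 / 828 * 100
Efficiency = 75.60%


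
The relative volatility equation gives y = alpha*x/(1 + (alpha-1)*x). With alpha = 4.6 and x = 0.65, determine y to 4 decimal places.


y = alpha*x / (1 + (alpha-1)*x)
y = 4.6*0.65 / (1 + (4.6-1)*0.65)
y = 2.99 / (1 + 2.34)
y = 2.99 / 3.34
y = 0.8952


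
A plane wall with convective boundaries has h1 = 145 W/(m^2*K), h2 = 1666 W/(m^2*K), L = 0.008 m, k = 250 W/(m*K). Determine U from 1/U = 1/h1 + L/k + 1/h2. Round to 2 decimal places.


1/U = 1/h1 + L/k + 1/h2
1/U = 1/145 + 0.008/250 + 1/1666
1/U = 0.0068965517 + 3.2e-05 + 0.0006002401
1/U = 0.0075287918
U = 132.82 W/(m^2*K)


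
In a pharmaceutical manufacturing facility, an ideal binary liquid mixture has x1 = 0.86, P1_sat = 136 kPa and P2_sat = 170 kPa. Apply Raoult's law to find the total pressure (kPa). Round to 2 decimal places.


P = x1*P1_sat + x2*P2_sat
x2 = 1 - x1 = 1 - 0.86 = 0.14
P = 0.86*136 + 0.14*170
P = 116.96 + 23.8
P = 140.76 kPa


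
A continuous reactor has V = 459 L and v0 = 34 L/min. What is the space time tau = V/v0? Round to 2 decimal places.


tau = V / v0
tau = 459 / 34
tau = 13.50 min


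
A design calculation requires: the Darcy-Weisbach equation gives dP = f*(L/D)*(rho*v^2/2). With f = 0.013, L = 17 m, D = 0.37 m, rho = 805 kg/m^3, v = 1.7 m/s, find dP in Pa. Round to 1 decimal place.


dP = f * (L/D) * (rho*v^2/2)
dP = 0.013 * (17/0.37) * (805*1.7^2/2)
L/D = 45.94594595
rho*v^2/2 = 805*2.89/2 = 1163.225
dP = 0.013 * 45.94594595 * 1163.225
dP = 694.8 Pa


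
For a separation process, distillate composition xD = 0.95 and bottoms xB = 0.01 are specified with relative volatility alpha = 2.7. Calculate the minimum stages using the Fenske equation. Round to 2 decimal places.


N_min = ln((xD*(1-xB))/(xB*(1-xD))) / ln(alpha)
Numerator inside ln: 0.9405 / 0.0005 = 1881.0
ln(1881.0) = 7.539559
ln(alpha) = ln(2.7) = 0.993252
N_min = 7.539559 / 0.993252 = 7.59


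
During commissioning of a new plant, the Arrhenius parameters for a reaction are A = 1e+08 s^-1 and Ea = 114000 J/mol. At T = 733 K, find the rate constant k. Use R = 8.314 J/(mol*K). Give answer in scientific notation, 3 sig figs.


k = A * exp(-Ea/(R*T))
k = 1e+08 * exp(-114000 / (8.314 * 733))
k = 1e+08 * exp(-18.706428)
k = 7.51e-01


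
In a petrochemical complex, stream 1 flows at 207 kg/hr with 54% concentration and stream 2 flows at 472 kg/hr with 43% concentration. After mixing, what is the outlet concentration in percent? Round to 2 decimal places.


Mass balance on solute: F1*x1 + F2*x2 = F3*x3
F3 = F1 + F2 = 207 + 472 = 679 kg/hr
x3 = (F1*x1 + F2*x2)/F3
x3 = (207*0.54 + 472*0.43) / 679
x3 = 46.35%


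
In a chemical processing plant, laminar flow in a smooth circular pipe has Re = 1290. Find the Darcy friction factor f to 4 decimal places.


f = 64 / Re
f = 64 / 1290
f = 0.0496


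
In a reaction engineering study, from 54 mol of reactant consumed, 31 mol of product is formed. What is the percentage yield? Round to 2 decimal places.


Yield = (moles product / moles consumed) * 100%
Yield = (31 / 54) * 100
Yield = 0.5741 * 100
Yield = 57.41%


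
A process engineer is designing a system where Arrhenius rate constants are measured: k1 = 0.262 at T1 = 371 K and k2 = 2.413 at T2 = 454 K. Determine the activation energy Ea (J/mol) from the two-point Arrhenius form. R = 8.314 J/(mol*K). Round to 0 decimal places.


Ea = R * ln(k2/k1) / (1/T1 - 1/T2)
ln(k2/k1) = ln(2.413/0.262) = 2.2202816
1/T1 - 1/T2 = 1/371 - 1/454 = 0.000492774618
Ea = 8.314 * 2.2202816 / 0.000492774618
Ea = 37460 J/mol


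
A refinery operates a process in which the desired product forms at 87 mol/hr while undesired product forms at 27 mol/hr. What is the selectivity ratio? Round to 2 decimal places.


S = desired product rate / undesired product rate
S = 87 / 27
S = 3.22


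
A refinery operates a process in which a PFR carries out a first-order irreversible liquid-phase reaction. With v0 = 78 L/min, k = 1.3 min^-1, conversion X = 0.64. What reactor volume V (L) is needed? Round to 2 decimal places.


V = (v0/k) * ln(1/(1-X))
V = (78/1.3) * ln(1/(1-0.64))
V = 60.0 * ln(2.777778)
V = 60.0 * 1.021651
V = 61.30 L


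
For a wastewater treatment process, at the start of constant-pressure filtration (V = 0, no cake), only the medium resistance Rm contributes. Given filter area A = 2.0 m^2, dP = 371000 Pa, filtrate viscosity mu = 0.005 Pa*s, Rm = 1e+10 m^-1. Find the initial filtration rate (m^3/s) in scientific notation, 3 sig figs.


rate = A * dP / (mu * Rm)
rate = 2.0 * 371000 / (0.005 * 1e+10)
rate = 742000.0 / 5.000e+07
rate = 1.48e-02 m^3/s


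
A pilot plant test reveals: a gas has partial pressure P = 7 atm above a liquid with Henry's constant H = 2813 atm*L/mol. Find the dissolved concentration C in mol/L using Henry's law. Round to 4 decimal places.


C = P / H
C = 7 / 2813
C = 0.0025 mol/L


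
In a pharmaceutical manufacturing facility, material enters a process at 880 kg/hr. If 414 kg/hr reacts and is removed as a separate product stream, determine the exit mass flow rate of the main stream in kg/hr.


Steady-state mass balance on the main outlet: F_out = F_in - F_removed
F_out = 880 - 414
F_out = 466 kg/hr


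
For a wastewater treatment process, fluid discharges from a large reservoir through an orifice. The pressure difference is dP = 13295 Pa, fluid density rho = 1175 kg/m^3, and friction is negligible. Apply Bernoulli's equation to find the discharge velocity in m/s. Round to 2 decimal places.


v = sqrt(2*dP/rho)
v = sqrt(2*13295/1175)
v = sqrt(22.629787)
v = 4.76 m/s


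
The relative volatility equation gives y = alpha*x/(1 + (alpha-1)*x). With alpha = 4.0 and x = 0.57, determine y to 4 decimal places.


y = alpha*x / (1 + (alpha-1)*x)
y = 4.0*0.57 / (1 + (4.0-1)*0.57)
y = 2.28 / (1 + 1.71)
y = 2.28 / 2.71
y = 0.8413


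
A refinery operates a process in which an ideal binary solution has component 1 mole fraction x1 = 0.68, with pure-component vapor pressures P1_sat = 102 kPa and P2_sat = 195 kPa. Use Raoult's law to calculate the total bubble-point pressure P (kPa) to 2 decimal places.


P = x1*P1_sat + x2*P2_sat
x2 = 1 - x1 = 1 - 0.68 = 0.32
P = 0.68*102 + 0.32*195
P = 69.36 + 62.4
P = 131.76 kPa


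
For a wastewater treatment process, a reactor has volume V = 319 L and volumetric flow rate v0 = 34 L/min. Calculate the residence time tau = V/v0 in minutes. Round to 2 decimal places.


tau = V / v0
tau = 319 / 34
tau = 9.38 min


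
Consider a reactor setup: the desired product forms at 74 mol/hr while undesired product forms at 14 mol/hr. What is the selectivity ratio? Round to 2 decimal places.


S = desired product rate / undesired product rate
S = 74 / 14
S = 5.29


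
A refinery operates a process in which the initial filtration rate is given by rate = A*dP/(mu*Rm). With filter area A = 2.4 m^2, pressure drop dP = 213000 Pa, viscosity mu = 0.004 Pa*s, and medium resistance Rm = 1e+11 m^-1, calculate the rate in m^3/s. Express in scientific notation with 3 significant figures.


rate = A * dP / (mu * Rm)
rate = 2.4 * 213000 / (0.004 * 1e+11)
rate = 511200.0 / 4.000e+08
rate = 1.28e-03 m^3/s


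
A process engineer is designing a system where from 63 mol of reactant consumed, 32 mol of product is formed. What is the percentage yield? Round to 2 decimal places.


Yield = (moles product / moles consumed) * 100%
Yield = (32 / 63) * 100
Yield = 0.5079 * 100
Yield = 50.79%


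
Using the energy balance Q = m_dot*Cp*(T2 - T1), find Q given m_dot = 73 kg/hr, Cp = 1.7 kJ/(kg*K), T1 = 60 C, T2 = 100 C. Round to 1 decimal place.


Q = m_dot * Cp * (T2 - T1)
Q = 73 * 1.7 * (100 - 60)
Q = 73 * 1.7 * 40
Q = 4964.0 kJ/hr


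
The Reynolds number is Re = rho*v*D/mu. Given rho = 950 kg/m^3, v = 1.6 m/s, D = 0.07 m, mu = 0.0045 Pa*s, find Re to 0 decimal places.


Re = rho * v * D / mu
Re = 950 * 1.6 * 0.07 / 0.0045
Re = 106.4 / 0.0045
Re = 23644


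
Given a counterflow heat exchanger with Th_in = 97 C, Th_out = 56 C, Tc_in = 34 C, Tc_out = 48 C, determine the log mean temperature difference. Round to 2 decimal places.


dT1 = Th_in - Tc_out = 97 - 48 = 49
dT2 = Th_out - Tc_in = 56 - 34 = 22
LMTD = (dT1 - dT2) / ln(dT1/dT2)
LMTD = (49 - 22) / ln(49/22)
LMTD = 33.72 K


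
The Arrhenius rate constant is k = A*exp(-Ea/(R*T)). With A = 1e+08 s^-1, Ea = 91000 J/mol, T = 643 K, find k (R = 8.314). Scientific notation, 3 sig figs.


k = A * exp(-Ea/(R*T))
k = 1e+08 * exp(-91000 / (8.314 * 643))
k = 1e+08 * exp(-17.022385)
k = 4.05e+00


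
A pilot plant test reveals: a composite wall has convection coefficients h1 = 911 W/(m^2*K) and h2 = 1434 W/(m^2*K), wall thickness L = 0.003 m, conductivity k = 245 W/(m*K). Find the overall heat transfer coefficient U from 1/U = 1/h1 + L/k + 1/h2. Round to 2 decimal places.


1/U = 1/h1 + L/k + 1/h2
1/U = 1/911 + 0.003/245 + 1/1434
1/U = 0.0010976948 + 1.22449e-05 + 0.0006973501
1/U = 0.0018072898
U = 553.31 W/(m^2*K)


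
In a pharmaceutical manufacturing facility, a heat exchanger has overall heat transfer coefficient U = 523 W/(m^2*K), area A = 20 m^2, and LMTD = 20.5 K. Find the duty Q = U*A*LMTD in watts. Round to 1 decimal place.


Q = U * A * LMTD
Q = 523 * 20 * 20.5
Q = 214430.0 W


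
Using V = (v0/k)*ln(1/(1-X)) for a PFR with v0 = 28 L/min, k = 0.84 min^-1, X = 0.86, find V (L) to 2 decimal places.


V = (v0/k) * ln(1/(1-X))
V = (28/0.84) * ln(1/(1-0.86))
V = 33.333333 * ln(7.142857)
V = 33.333333 * 1.966113
V = 65.54 L


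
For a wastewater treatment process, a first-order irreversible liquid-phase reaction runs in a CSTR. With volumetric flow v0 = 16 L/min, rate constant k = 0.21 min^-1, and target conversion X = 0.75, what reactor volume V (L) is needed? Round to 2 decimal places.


V = v0 * X / (k * (1 - X))
V = 16 * 0.75 / (0.21 * (1 - 0.75))
V = 12.0 / (0.21 * 0.25)
V = 12.0 / 0.0525
V = 228.57 L


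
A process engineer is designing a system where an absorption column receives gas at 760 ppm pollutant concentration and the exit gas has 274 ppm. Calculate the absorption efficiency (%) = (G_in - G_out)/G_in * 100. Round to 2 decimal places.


Efficiency = (G_in - G_out) / G_in * 100%
Efficiency = (760 - 274) / 760 * 100
Efficiency = 486 / 760 * 100
Efficiency = 63.95%


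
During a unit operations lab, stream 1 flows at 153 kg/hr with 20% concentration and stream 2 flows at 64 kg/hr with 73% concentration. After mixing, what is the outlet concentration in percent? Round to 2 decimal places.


Mass balance on solute: F1*x1 + F2*x2 = F3*x3
F3 = F1 + F2 = 153 + 64 = 217 kg/hr
x3 = (F1*x1 + F2*x2)/F3
x3 = (153*0.2 + 64*0.73) / 217
x3 = 35.63%


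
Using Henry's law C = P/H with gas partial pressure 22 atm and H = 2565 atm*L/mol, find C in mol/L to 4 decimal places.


C = P / H
C = 22 / 2565
C = 0.0086 mol/L


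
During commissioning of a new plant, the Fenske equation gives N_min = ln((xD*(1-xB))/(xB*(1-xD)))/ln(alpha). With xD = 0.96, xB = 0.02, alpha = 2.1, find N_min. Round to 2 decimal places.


N_min = ln((xD*(1-xB))/(xB*(1-xD))) / ln(alpha)
Numerator inside ln: 0.9408 / 0.0008 = 1176.0
ln(1176.0) = 7.069874
ln(alpha) = ln(2.1) = 0.741937
N_min = 7.069874 / 0.741937 = 9.53


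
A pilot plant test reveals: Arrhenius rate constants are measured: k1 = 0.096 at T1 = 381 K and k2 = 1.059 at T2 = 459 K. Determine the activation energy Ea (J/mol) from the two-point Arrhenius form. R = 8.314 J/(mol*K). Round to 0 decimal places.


Ea = R * ln(k2/k1) / (1/T1 - 1/T2)
ln(k2/k1) = ln(1.059/0.096) = 2.4007322
1/T1 - 1/T2 = 1/381 - 1/459 = 0.000446022679
Ea = 8.314 * 2.4007322 / 0.000446022679
Ea = 44750 J/mol


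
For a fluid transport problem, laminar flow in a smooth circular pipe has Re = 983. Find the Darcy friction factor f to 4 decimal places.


f = 64 / Re
f = 64 / 983
f = 0.0651


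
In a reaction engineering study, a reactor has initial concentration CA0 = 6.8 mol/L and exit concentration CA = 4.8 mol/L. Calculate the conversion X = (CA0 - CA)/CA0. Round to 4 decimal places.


X = (CA0 - CA) / CA0
X = (6.8 - 4.8) / 6.8
X = 2.0 / 6.8
X = 0.2941


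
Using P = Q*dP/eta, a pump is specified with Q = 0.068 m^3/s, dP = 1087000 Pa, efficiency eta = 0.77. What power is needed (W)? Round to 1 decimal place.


P = Q * dP / eta
P = 0.068 * 1087000 / 0.77
P = 73916.0 / 0.77
P = 95994.8 W


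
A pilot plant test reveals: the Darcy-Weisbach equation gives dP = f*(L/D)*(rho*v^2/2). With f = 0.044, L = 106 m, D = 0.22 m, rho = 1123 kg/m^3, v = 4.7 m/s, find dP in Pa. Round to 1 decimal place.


dP = f * (L/D) * (rho*v^2/2)
dP = 0.044 * (106/0.22) * (1123*4.7^2/2)
L/D = 481.81818182
rho*v^2/2 = 1123*22.09/2 = 12403.535
dP = 0.044 * 481.81818182 * 12403.535
dP = 262954.9 Pa


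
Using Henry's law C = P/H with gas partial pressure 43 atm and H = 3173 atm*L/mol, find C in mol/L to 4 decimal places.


C = P / H
C = 43 / 3173
C = 0.0136 mol/L


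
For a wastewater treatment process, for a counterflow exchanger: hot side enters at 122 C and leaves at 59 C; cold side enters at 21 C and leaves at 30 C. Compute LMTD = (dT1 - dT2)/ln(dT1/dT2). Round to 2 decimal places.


dT1 = Th_in - Tc_out = 122 - 30 = 92
dT2 = Th_out - Tc_in = 59 - 21 = 38
LMTD = (dT1 - dT2) / ln(dT1/dT2)
LMTD = (92 - 38) / ln(92/38)
LMTD = 61.07 K


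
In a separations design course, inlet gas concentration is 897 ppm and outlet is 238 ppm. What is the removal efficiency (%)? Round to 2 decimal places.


Efficiency = (G_in - G_out) / G_in * 100%
Efficiency = (897 - 238) / 897 * 100
Efficiency = 659 / 897 * 100
Efficiency = 73.47%


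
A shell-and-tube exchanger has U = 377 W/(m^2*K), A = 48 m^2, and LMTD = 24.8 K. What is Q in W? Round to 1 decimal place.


Q = U * A * LMTD
Q = 377 * 48 * 24.8
Q = 448780.8 W


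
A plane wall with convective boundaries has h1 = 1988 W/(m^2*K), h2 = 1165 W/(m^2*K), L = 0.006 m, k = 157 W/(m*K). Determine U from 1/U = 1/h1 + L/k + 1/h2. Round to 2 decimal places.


1/U = 1/h1 + L/k + 1/h2
1/U = 1/1988 + 0.006/157 + 1/1165
1/U = 0.0005030181 + 3.82166e-05 + 0.0008583691
1/U = 0.0013996038
U = 714.49 W/(m^2*K)


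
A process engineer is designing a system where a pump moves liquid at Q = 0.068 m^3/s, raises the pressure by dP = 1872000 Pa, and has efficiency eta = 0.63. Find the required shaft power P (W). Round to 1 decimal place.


P = Q * dP / eta
P = 0.068 * 1872000 / 0.63
P = 127296.0 / 0.63
P = 202057.1 W


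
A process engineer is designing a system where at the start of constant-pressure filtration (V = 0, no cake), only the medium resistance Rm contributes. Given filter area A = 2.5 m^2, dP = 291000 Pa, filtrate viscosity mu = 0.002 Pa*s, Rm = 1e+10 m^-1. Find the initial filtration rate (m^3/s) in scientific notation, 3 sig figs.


rate = A * dP / (mu * Rm)
rate = 2.5 * 291000 / (0.002 * 1e+10)
rate = 727500.0 / 2.000e+07
rate = 3.64e-02 m^3/s


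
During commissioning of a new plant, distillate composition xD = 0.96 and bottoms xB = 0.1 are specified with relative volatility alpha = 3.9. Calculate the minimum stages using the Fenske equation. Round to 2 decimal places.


N_min = ln((xD*(1-xB))/(xB*(1-xD))) / ln(alpha)
Numerator inside ln: 0.864 / 0.004 = 216.0
ln(216.0) = 5.375278
ln(alpha) = ln(3.9) = 1.360977
N_min = 5.375278 / 1.360977 = 3.95


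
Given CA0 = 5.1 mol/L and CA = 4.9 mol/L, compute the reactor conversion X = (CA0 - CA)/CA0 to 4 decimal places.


X = (CA0 - CA) / CA0
X = (5.1 - 4.9) / 5.1
X = 0.2 / 5.1
X = 0.0392


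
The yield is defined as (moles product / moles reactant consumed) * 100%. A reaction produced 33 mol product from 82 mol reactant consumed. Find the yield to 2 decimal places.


Yield = (moles product / moles consumed) * 100%
Yield = (33 / 82) * 100
Yield = 0.4024 * 100
Yield = 40.24%


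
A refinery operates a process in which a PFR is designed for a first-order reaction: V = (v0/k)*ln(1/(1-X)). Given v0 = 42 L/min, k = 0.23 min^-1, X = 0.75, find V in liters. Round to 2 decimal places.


V = (v0/k) * ln(1/(1-X))
V = (42/0.23) * ln(1/(1-0.75))
V = 182.608696 * ln(4.0)
V = 182.608696 * 1.386294
V = 253.15 L


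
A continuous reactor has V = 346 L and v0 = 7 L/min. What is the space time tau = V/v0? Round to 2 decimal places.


tau = V / v0
tau = 346 / 7
tau = 49.43 min


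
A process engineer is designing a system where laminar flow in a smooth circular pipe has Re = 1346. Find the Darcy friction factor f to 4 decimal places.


f = 64 / Re
f = 64 / 1346
f = 0.0475


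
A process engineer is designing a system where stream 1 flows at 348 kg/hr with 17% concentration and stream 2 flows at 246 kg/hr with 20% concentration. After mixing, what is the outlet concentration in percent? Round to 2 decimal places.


Mass balance on solute: F1*x1 + F2*x2 = F3*x3
F3 = F1 + F2 = 348 + 246 = 594 kg/hr
x3 = (F1*x1 + F2*x2)/F3
x3 = (348*0.17 + 246*0.2) / 594
x3 = 18.24%


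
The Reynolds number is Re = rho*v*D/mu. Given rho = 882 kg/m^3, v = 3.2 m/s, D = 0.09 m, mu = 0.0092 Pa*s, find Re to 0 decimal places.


Re = rho * v * D / mu
Re = 882 * 3.2 * 0.09 / 0.0092
Re = 254.016 / 0.0092
Re = 27610


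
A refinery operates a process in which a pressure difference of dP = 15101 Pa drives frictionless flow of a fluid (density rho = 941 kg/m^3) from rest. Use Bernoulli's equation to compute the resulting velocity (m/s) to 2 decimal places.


v = sqrt(2*dP/rho)
v = sqrt(2*15101/941)
v = sqrt(32.095643)
v = 5.67 m/s


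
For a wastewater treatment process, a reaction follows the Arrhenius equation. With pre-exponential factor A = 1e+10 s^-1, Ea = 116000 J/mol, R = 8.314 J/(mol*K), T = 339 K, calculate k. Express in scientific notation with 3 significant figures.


k = A * exp(-Ea/(R*T))
k = 1e+10 * exp(-116000 / (8.314 * 339))
k = 1e+10 * exp(-41.157432)
k = 1.34e-08


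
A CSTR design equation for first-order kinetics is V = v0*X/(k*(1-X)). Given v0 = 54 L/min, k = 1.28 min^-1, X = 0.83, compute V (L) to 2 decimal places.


V = v0 * X / (k * (1 - X))
V = 54 * 0.83 / (1.28 * (1 - 0.83))
V = 44.82 / (1.28 * 0.17)
V = 44.82 / 0.2176
V = 205.97 L


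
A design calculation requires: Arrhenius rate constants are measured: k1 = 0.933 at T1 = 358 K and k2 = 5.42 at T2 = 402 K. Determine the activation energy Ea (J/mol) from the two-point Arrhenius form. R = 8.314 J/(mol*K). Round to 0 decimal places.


Ea = R * ln(k2/k1) / (1/T1 - 1/T2)
ln(k2/k1) = ln(5.42/0.933) = 1.7594459
1/T1 - 1/T2 = 1/358 - 1/402 = 0.0003057339
Ea = 8.314 * 1.7594459 / 0.0003057339
Ea = 47846 J/mol


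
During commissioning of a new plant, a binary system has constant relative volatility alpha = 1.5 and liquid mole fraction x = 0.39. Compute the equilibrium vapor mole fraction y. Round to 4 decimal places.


y = alpha*x / (1 + (alpha-1)*x)
y = 1.5*0.39 / (1 + (1.5-1)*0.39)
y = 0.585 / (1 + 0.195)
y = 0.585 / 1.195
y = 0.4895


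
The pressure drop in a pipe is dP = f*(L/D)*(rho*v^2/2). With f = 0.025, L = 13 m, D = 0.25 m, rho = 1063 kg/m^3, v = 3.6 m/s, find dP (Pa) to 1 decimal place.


dP = f * (L/D) * (rho*v^2/2)
dP = 0.025 * (13/0.25) * (1063*3.6^2/2)
L/D = 52.0
rho*v^2/2 = 1063*12.96/2 = 6888.24
dP = 0.025 * 52.0 * 6888.24
dP = 8954.7 Pa


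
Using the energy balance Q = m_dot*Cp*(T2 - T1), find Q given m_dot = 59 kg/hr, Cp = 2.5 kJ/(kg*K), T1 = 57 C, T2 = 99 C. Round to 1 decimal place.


Q = m_dot * Cp * (T2 - T1)
Q = 59 * 2.5 * (99 - 57)
Q = 59 * 2.5 * 42
Q = 6195.0 kJ/hr


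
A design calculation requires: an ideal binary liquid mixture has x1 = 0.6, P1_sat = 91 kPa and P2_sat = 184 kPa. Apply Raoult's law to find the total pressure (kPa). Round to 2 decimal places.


P = x1*P1_sat + x2*P2_sat
x2 = 1 - x1 = 1 - 0.6 = 0.4
P = 0.6*91 + 0.4*184
P = 54.6 + 73.6
P = 128.20 kPa


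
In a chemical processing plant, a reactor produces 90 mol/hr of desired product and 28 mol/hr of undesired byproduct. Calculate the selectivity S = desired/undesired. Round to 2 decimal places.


S = desired product rate / undesired product rate
S = 90 / 28
S = 3.21


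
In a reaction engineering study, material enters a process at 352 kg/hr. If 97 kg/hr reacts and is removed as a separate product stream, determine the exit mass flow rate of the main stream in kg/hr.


Steady-state mass balance on the main outlet: F_out = F_in - F_removed
F_out = 352 - 97
F_out = 255 kg/hr


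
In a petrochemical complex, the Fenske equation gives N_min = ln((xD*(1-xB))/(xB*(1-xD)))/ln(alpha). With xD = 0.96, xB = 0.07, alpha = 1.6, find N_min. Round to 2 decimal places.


N_min = ln((xD*(1-xB))/(xB*(1-xD))) / ln(alpha)
Numerator inside ln: 0.8928 / 0.0028 = 318.857143
ln(318.857143) = 5.764743
ln(alpha) = ln(1.6) = 0.470004
N_min = 5.764743 / 0.470004 = 12.27


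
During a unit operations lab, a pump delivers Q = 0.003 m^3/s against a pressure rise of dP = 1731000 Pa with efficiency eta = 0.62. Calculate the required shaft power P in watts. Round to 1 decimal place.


P = Q * dP / eta
P = 0.003 * 1731000 / 0.62
P = 5193.0 / 0.62
P = 8375.8 W


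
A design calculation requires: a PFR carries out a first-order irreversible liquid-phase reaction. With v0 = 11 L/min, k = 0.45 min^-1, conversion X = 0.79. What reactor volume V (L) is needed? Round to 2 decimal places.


V = (v0/k) * ln(1/(1-X))
V = (11/0.45) * ln(1/(1-0.79))
V = 24.444444 * ln(4.761905)
V = 24.444444 * 1.560648
V = 38.15 L


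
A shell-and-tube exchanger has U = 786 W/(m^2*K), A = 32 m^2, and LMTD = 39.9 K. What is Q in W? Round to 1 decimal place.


Q = U * A * LMTD
Q = 786 * 32 * 39.9
Q = 1003564.8 W


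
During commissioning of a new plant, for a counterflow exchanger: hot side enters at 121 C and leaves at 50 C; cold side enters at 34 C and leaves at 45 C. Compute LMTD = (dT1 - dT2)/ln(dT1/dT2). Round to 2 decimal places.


dT1 = Th_in - Tc_out = 121 - 45 = 76
dT2 = Th_out - Tc_in = 50 - 34 = 16
LMTD = (dT1 - dT2) / ln(dT1/dT2)
LMTD = (76 - 16) / ln(76/16)
LMTD = 38.51 K


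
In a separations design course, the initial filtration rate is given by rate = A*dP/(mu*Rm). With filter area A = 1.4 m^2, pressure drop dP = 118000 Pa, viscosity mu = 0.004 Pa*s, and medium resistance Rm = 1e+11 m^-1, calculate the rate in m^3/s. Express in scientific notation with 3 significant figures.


rate = A * dP / (mu * Rm)
rate = 1.4 * 118000 / (0.004 * 1e+11)
rate = 165200.0 / 4.000e+08
rate = 4.13e-04 m^3/s


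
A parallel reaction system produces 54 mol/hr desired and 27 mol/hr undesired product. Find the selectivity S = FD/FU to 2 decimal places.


S = desired product rate / undesired product rate
S = 54 / 27
S = 2.00


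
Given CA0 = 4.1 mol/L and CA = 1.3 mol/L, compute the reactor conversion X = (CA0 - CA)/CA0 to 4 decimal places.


X = (CA0 - CA) / CA0
X = (4.1 - 1.3) / 4.1
X = 2.8 / 4.1
X = 0.6829


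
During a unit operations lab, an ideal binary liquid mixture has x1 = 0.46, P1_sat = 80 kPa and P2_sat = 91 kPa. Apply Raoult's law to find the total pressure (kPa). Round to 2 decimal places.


P = x1*P1_sat + x2*P2_sat
x2 = 1 - x1 = 1 - 0.46 = 0.54
P = 0.46*80 + 0.54*91
P = 36.8 + 49.14
P = 85.94 kPa


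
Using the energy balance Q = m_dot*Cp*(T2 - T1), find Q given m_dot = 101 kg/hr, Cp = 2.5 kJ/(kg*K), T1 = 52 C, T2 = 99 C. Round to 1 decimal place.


Q = m_dot * Cp * (T2 - T1)
Q = 101 * 2.5 * (99 - 52)
Q = 101 * 2.5 * 47
Q = 11867.5 kJ/hr


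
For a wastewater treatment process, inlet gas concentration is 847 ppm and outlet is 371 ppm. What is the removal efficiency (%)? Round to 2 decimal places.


Efficiency = (G_in - G_out) / G_in * 100%
Efficiency = (847 - 371) / 847 * 100
Efficiency = 476 / 847 * 100
Efficiency = 56.20%


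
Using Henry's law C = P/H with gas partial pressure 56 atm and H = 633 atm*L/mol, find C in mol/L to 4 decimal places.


C = P / H
C = 56 / 633
C = 0.0885 mol/L


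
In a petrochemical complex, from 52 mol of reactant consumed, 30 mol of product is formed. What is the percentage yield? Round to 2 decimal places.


Yield = (moles product / moles consumed) * 100%
Yield = (30 / 52) * 100
Yield = 0.5769 * 100
Yield = 57.69%


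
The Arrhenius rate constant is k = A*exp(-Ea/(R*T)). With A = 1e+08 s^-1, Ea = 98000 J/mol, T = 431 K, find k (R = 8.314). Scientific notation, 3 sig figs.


k = A * exp(-Ea/(R*T))
k = 1e+08 * exp(-98000 / (8.314 * 431))
k = 1e+08 * exp(-27.348832)
k = 1.33e-04


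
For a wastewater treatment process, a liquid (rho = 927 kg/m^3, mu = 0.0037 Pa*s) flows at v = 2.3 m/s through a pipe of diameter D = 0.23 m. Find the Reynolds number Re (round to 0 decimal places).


Re = rho * v * D / mu
Re = 927 * 2.3 * 0.23 / 0.0037
Re = 490.383 / 0.0037
Re = 132536


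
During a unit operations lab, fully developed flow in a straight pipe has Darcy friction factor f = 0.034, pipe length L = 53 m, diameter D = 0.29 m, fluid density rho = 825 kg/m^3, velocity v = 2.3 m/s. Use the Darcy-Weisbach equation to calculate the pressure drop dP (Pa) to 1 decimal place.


dP = f * (L/D) * (rho*v^2/2)
dP = 0.034 * (53/0.29) * (825*2.3^2/2)
L/D = 182.75862069
rho*v^2/2 = 825*5.29/2 = 2182.125
dP = 0.034 * 182.75862069 * 2182.125
dP = 13559.3 Pa


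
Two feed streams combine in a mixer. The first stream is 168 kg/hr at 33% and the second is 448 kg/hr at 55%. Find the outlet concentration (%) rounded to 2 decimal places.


Mass balance on solute: F1*x1 + F2*x2 = F3*x3
F3 = F1 + F2 = 168 + 448 = 616 kg/hr
x3 = (F1*x1 + F2*x2)/F3
x3 = (168*0.33 + 448*0.55) / 616
x3 = 49.00%


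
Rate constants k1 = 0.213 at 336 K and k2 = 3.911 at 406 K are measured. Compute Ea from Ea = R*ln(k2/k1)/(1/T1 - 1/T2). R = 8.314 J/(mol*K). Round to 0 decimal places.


Ea = R * ln(k2/k1) / (1/T1 - 1/T2)
ln(k2/k1) = ln(3.911/0.213) = 2.9102562
1/T1 - 1/T2 = 1/336 - 1/406 = 0.000513136289
Ea = 8.314 * 2.9102562 / 0.000513136289
Ea = 47153 J/mol


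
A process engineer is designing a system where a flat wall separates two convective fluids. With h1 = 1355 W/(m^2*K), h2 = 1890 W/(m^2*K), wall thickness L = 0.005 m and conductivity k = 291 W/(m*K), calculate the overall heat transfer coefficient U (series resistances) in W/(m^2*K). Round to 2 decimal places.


1/U = 1/h1 + L/k + 1/h2
1/U = 1/1355 + 0.005/291 + 1/1890
1/U = 0.0007380074 + 1.71821e-05 + 0.0005291005
1/U = 0.00128429
U = 778.64 W/(m^2*K)


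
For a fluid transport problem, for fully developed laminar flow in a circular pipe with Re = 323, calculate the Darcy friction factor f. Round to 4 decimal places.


f = 64 / Re
f = 64 / 323
f = 0.1981


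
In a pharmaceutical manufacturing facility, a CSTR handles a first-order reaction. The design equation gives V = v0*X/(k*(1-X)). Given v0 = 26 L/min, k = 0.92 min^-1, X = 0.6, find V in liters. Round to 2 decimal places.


V = v0 * X / (k * (1 - X))
V = 26 * 0.6 / (0.92 * (1 - 0.6))
V = 15.6 / (0.92 * 0.4)
V = 15.6 / 0.368
V = 42.39 L


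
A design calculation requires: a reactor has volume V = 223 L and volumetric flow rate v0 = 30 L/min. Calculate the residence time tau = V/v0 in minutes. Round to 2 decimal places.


tau = V / v0
tau = 223 / 30
tau = 7.43 min


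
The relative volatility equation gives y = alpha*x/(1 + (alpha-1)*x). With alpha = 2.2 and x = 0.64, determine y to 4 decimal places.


y = alpha*x / (1 + (alpha-1)*x)
y = 2.2*0.64 / (1 + (2.2-1)*0.64)
y = 1.408 / (1 + 0.768)
y = 1.408 / 1.768
y = 0.7964


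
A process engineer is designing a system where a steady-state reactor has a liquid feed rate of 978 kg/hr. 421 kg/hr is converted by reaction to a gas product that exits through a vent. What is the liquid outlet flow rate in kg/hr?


Steady-state mass balance on the main outlet: F_out = F_in - F_removed
F_out = 978 - 421
F_out = 557 kg/hr


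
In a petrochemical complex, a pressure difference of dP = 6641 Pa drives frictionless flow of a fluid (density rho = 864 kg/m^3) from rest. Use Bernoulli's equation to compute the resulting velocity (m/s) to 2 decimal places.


v = sqrt(2*dP/rho)
v = sqrt(2*6641/864)
v = sqrt(15.372685)
v = 3.92 m/s


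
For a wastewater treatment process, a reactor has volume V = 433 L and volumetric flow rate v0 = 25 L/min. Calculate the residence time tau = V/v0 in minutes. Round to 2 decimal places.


tau = V / v0
tau = 433 / 25
tau = 17.32 min


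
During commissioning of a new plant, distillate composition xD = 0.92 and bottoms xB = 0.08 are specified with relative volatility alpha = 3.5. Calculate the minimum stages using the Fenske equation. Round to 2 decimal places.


N_min = ln((xD*(1-xB))/(xB*(1-xD))) / ln(alpha)
Numerator inside ln: 0.8464 / 0.0064 = 132.25
ln(132.25) = 4.884694
ln(alpha) = ln(3.5) = 1.252763
N_min = 4.884694 / 1.252763 = 3.90


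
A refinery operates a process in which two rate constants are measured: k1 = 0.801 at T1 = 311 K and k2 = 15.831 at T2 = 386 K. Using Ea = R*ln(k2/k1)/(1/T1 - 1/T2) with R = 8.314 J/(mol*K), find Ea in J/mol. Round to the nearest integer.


Ea = R * ln(k2/k1) / (1/T1 - 1/T2)
ln(k2/k1) = ln(15.831/0.801) = 2.9838644
1/T1 - 1/T2 = 1/311 - 1/386 = 0.000624760508
Ea = 8.314 * 2.9838644 / 0.000624760508
Ea = 39708 J/mol


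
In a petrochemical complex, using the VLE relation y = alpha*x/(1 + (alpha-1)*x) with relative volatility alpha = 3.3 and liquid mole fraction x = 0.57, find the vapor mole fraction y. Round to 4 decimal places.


y = alpha*x / (1 + (alpha-1)*x)
y = 3.3*0.57 / (1 + (3.3-1)*0.57)
y = 1.881 / (1 + 1.311)
y = 1.881 / 2.311
y = 0.8139
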